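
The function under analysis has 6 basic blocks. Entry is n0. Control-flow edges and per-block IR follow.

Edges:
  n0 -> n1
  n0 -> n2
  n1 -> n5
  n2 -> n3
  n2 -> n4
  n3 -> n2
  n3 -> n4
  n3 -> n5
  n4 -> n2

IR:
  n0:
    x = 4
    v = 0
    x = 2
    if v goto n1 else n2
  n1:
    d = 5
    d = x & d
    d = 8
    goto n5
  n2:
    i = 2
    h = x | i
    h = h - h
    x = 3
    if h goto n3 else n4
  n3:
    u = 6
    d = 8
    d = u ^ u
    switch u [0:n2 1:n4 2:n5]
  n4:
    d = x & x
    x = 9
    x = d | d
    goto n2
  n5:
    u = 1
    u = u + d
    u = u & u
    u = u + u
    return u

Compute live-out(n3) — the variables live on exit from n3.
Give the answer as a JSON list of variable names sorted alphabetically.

Per-block:
  n0: {v,x} / ∅
  n1: {d} / {x}
  n2: {h,i,x} / {x}
  n3: {d,u} / ∅
  n4: {d,x} / {x}
  n5: {u} / {d}

Liveness:
  n0: in=∅ out={x}
  n1: in={x} out={d}
  n2: in={x} out={x}
  n3: in={x} out={d,x}
  n4: in={x} out={x}
  n5: in={d} out=∅

live-out(n3) = ["d", "x"]

Answer: ["d", "x"]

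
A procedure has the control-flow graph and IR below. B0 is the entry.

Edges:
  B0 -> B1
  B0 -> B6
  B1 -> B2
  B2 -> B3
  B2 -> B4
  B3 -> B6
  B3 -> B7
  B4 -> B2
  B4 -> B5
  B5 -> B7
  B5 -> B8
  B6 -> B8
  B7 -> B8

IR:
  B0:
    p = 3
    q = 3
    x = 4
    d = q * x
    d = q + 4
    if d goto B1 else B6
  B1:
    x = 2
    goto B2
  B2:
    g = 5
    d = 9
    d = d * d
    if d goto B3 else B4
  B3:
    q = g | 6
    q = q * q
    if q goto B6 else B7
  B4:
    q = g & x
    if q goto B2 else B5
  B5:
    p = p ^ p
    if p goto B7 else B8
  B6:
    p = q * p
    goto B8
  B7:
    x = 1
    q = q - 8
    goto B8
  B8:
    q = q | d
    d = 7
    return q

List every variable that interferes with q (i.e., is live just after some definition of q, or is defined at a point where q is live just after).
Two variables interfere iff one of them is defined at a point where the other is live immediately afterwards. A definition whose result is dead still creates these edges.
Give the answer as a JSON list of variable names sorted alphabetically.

Per-block:
  B0: {d,p,q,x} / ∅
  B1: {x} / ∅
  B2: {d,g} / ∅
  B3: {q} / {g}
  B4: {q} / {g,x}
  B5: {p} / {p}
  B6: {p} / {p,q}
  B7: {q,x} / {q}
  B8: {d,q} / {d,q}

Liveness:
  B0: in=∅ out={d,p,q}
  B1: in={p} out={p,x}
  B2: in={p,x} out={d,g,p,x}
  B3: in={d,g,p} out={d,p,q}
  B4: in={d,g,p,x} out={d,p,q,x}
  B5: in={d,p,q} out={d,q}
  B6: in={d,p,q} out={d,q}
  B7: in={d,q} out={d,q}
  B8: in={d,q} out=∅

Interference:
  d: {g,p,q,x}
  g: {d,p,x}
  p: {d,g,q,x}
  q: {d,p,x}
  x: {d,g,p,q}

N(q) = ["d", "p", "x"]

Answer: ["d", "p", "x"]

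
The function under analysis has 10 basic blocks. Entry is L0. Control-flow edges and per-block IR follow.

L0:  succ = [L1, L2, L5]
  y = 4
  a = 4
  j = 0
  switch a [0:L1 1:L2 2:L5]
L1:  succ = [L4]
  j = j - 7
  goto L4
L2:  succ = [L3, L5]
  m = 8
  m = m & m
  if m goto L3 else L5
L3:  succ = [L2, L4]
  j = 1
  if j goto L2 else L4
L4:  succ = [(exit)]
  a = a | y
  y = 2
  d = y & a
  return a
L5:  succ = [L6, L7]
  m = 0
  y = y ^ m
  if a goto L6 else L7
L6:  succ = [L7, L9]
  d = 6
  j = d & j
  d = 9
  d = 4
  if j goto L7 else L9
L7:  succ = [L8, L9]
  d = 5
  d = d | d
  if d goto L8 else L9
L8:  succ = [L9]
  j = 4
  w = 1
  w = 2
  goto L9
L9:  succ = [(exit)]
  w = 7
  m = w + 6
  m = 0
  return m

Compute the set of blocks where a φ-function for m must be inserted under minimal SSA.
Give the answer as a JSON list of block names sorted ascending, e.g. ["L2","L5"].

Answer: ["L2", "L4", "L5"]

Derivation:
idom tree: L1←L0 L2←L0 L3←L2 L4←L0 L5←L0 L6←L5 L7←L5 L8←L7 L9←L5
Dom at joins:
  L2: preds {L0,L3}: {L0} ∩ {L0,L2,L3} = {L0}; idom=L0
  L4: preds {L1,L3}: {L0,L1} ∩ {L0,L2,L3} = {L0}; idom=L0
  L5: preds {L0,L2}: {L0} ∩ {L0,L2} = {L0}; idom=L0
  L7: preds {L5,L6}: {L0,L5} ∩ {L0,L5,L6} = {L0,L5}; idom=L5
  L9: preds {L6,L7,L8}: {L0,L5,L6} ∩ {L0,L5,L7} ∩ {L0,L5,L7,L8} = {L0,L5}; idom=L5

DF walk-up:
  L2←L0: walk · to L0
  L2←L3: walk L3→L2 to L0
  L4←L1: walk L1 to L0
  L4←L3: walk L3→L2 to L0
  L5←L0: walk · to L0
  L5←L2: walk L2 to L0
  L7←L5: walk · to L5
  L7←L6: walk L6 to L5
  L9←L6: walk L6 to L5
  L9←L7: walk L7 to L5
  L9←L8: walk L8→L7 to L5
  DF(L0)=∅
  DF(L1)={L4}
  DF(L2)={L2,L4,L5}
  DF(L3)={L2,L4}
  DF(L4)=∅
  DF(L5)=∅
  DF(L6)={L7,L9}
  DF(L7)={L9}
  DF(L8)={L9}
  DF(L9)=∅

φ for m: defs {L2,L5,L9}
  DF⁺ = {L2,L4,L5}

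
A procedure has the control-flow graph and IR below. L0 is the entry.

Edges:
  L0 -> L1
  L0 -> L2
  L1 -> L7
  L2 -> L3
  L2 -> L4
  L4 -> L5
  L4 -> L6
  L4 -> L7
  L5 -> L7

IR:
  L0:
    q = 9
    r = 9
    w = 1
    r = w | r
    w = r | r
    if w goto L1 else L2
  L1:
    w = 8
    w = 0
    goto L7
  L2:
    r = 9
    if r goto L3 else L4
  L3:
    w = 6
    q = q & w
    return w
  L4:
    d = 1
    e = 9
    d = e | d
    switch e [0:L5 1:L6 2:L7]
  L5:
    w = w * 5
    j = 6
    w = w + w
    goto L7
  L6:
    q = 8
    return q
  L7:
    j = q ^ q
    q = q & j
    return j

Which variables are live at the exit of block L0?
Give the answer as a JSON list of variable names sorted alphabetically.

Per-block:
  L0 def {q,r,w} use ∅
  L1 def {w} use ∅
  L2 def {r} use ∅
  L3 def {q,w} use {q}
  L4 def {d,e} use ∅
  L5 def {j,w} use {w}
  L6 def {q} use ∅
  L7 def {j,q} use {q}

Backward fixpoint:
  L0 li=∅ lo={q,w}
  L1 li={q} lo={q}
  L2 li={q,w} lo={q,w}
  L3 li={q} lo=∅
  L4 li={q,w} lo={q,w}
  L5 li={q,w} lo={q}
  L6 li=∅ lo=∅
  L7 li={q} lo=∅

live-out(L0) = ["q", "w"]

Answer: ["q", "w"]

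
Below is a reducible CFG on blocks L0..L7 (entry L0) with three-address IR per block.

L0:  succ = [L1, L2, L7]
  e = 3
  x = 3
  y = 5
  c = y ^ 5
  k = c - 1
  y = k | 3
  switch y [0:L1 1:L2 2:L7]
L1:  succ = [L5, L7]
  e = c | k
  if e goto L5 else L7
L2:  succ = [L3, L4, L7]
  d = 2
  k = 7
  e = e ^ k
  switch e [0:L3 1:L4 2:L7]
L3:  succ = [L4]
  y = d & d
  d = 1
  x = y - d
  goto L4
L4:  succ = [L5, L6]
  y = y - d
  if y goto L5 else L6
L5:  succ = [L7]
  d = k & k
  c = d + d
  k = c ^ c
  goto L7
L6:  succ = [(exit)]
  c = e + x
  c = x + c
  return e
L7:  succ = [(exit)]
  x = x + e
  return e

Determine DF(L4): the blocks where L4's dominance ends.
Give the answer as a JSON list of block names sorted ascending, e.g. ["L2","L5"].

Answer: ["L5"]

Derivation:
idom tree: L1←L0 L2←L0 L3←L2 L4←L2 L5←L0 L6←L4 L7←L0
Dom at joins:
  L4: preds {L2,L3}: {L0,L2} ∩ {L0,L2,L3} = {L0,L2}; idom=L2
  L5: preds {L1,L4}: {L0,L1} ∩ {L0,L2,L4} = {L0}; idom=L0
  L7: preds {L0,L1,L2,L5}: {L0} ∩ {L0,L1} ∩ {L0,L2} ∩ {L0,L5} = {L0}; idom=L0

DF derivation:
  join L4 pred L2: · stop@L2
  join L4 pred L3: L3 stop@L2
  join L5 pred L1: L1 stop@L0
  join L5 pred L4: L4→L2 stop@L0
  join L7 pred L0: · stop@L0
  join L7 pred L1: L1 stop@L0
  join L7 pred L2: L2 stop@L0
  join L7 pred L5: L5 stop@L0
  L0: DF=∅
  L1: DF={L5,L7}
  L2: DF={L5,L7}
  L3: DF={L4}
  L4: DF={L5}
  L5: DF={L7}
  L6: DF=∅
  L7: DF=∅

DF(L4) = ["L5"]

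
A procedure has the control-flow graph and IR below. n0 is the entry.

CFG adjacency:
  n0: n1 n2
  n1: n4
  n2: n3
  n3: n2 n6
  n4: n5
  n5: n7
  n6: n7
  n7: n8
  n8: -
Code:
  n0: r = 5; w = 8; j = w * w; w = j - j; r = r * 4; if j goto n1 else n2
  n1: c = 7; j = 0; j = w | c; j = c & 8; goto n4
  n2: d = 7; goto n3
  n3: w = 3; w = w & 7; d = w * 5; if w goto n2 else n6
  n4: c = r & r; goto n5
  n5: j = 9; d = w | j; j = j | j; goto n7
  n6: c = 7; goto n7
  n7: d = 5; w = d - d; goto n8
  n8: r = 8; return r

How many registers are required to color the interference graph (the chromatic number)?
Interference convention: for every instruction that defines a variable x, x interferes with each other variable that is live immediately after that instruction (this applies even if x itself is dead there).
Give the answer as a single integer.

Per-block:
  n0: {j,r,w} / ∅
  n1: {c,j} / {w}
  n2: {d} / ∅
  n3: {d,w} / ∅
  n4: {c} / {r}
  n5: {d,j} / {w}
  n6: {c} / ∅
  n7: {d,w} / ∅
  n8: {r} / ∅

Backward fixpoint:
  n0: in=∅ out={r,w}
  n1: in={r,w} out={r,w}
  n2: in=∅ out=∅
  n3: in=∅ out=∅
  n4: in={r,w} out={w}
  n5: in={w} out=∅
  n6: in=∅ out=∅
  n7: in=∅ out=∅
  n8: in=∅ out=∅

Conflict graph:
  c — {j,r,w}
  d — {j,w}
  j — {c,d,r,w}
  r — {c,j,w}
  w — {c,d,j,r}

Registers:
  lower bound: {c,j,r,w} mutually conflict ⇒ χ ≥ 4
  4-colouring: c0={j}  c1={w}  c2={c,d}  c3={r}
  χ = 4

Answer: 4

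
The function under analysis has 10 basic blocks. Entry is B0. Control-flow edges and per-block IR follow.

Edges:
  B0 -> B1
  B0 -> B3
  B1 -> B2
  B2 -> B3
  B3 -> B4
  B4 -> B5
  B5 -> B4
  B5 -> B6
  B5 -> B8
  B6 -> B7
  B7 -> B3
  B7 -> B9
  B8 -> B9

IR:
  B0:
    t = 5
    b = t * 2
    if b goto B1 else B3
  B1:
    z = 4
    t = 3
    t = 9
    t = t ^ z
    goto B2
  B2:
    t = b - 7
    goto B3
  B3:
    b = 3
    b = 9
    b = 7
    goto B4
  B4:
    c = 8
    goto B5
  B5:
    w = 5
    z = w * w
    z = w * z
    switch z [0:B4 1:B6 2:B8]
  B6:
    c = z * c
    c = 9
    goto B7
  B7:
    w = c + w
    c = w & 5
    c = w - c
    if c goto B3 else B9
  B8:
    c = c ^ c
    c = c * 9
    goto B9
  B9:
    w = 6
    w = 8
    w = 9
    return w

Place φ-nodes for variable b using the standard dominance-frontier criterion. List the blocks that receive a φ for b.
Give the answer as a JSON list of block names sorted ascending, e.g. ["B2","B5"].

Answer: ["B3"]

Derivation:
idom tree: B1←B0 B2←B1 B3←B0 B4←B3 B5←B4 B6←B5 B7←B6 B8←B5 B9←B5
Join-block Dom:
  B3: preds {B0,B2,B7}: {B0} ∩ {B0,B1,B2} ∩ {B0,B3,B4,B5,B6,B7} = {B0}; idom=B0
  B4: preds {B3,B5}: {B0,B3} ∩ {B0,B3,B4,B5} = {B0,B3}; idom=B3
  B9: preds {B7,B8}: {B0,B3,B4,B5,B6,B7} ∩ {B0,B3,B4,B5,B8} = {B0,B3,B4,B5}; idom=B5

Frontier:
  join B3 pred B0: · stop@B0
  join B3 pred B2: B2→B1 stop@B0
  join B3 pred B7: B7→B6→B5→B4→B3 stop@B0
  join B4 pred B3: · stop@B3
  join B4 pred B5: B5→B4 stop@B3
  join B9 pred B7: B7→B6 stop@B5
  join B9 pred B8: B8 stop@B5
  DF(B0)=∅
  DF(B1)={B3}
  DF(B2)={B3}
  DF(B3)={B3}
  DF(B4)={B3,B4}
  DF(B5)={B3,B4}
  DF(B6)={B3,B9}
  DF(B7)={B3,B9}
  DF(B8)={B9}
  DF(B9)=∅

φ for b: defs {B0,B3}
  DF⁺ = {B3}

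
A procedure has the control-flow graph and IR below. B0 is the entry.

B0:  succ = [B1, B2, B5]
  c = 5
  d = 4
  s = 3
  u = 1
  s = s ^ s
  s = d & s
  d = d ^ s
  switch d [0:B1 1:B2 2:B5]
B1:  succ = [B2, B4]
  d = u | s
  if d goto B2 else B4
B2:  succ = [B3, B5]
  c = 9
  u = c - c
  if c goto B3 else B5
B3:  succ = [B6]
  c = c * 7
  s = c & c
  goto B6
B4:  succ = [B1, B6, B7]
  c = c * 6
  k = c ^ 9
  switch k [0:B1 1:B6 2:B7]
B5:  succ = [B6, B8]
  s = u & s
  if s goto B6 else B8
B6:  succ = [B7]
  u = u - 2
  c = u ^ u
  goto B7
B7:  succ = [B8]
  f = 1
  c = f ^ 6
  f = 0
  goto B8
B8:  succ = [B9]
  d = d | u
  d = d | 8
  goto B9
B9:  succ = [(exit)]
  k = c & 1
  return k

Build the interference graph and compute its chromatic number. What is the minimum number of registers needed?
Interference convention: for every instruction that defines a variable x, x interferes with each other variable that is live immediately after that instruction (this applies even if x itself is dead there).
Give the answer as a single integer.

Answer: 5

Working:
def/use:
  B0 def {c,d,s,u} use ∅
  B1 def {d} use {s,u}
  B2 def {c,u} use ∅
  B3 def {c,s} use {c}
  B4 def {c,k} use {c}
  B5 def {s} use {s,u}
  B6 def {c,u} use {u}
  B7 def {c,f} use ∅
  B8 def {d} use {d,u}
  B9 def {k} use {c}

Live sets:
  B0 li=∅ lo={c,d,s,u}
  B1 li={c,s,u} lo={c,d,s,u}
  B2 li={d,s} lo={c,d,s,u}
  B3 li={c,d,u} lo={d,u}
  B4 li={c,d,s,u} lo={c,d,s,u}
  B5 li={c,d,s,u} lo={c,d,u}
  B6 li={d,u} lo={d,u}
  B7 li={d,u} lo={c,d,u}
  B8 li={c,d,u} lo={c}
  B9 li={c} lo=∅

Interfere edges:
  c↔{d,f,k,s,u}
  d↔{c,f,k,s,u}
  f↔{c,d,u}
  k↔{c,d,s,u}
  s↔{c,d,k,u}
  u↔{c,d,f,k,s}

Registers:
  {c,d,k,s,u} pairwise interfere (5-clique) ⇒ χ ≥ 5
  5-colouring: r0={c}  r1={d}  r2={u}  r3={f,k}  r4={s}
  χ = 5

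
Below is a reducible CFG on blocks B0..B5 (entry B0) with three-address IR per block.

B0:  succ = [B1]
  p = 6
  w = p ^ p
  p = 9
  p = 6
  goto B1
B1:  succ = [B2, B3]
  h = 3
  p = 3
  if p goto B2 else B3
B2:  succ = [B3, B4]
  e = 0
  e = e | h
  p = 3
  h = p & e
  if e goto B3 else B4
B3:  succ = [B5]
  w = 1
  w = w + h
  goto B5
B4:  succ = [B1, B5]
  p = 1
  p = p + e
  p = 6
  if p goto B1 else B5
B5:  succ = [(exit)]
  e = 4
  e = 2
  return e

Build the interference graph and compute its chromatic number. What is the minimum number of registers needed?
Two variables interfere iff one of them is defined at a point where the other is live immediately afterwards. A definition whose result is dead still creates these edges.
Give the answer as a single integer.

Answer: 3

Working:
Per-block:
  B0: def={p,w} ue=∅
  B1: def={h,p} ue=∅
  B2: def={e,h,p} ue={h}
  B3: def={w} ue={h}
  B4: def={p} ue={e}
  B5: def={e} ue=∅

Live sets:
  B0 li=∅ lo=∅
  B1 li=∅ lo={h}
  B2 li={h} lo={e,h}
  B3 li={h} lo=∅
  B4 li={e} lo=∅
  B5 li=∅ lo=∅

Interfere edges:
  e: {h,p}
  h: {e,p,w}
  p: {e,h}
  w: {h}

Registers:
  lower bound: {e,h,p} mutually conflict ⇒ χ ≥ 3
  assign e→R1 h→R0 p→R2 w→R1 — no edge inside a register ⇒ χ ≤ 3
  χ = 3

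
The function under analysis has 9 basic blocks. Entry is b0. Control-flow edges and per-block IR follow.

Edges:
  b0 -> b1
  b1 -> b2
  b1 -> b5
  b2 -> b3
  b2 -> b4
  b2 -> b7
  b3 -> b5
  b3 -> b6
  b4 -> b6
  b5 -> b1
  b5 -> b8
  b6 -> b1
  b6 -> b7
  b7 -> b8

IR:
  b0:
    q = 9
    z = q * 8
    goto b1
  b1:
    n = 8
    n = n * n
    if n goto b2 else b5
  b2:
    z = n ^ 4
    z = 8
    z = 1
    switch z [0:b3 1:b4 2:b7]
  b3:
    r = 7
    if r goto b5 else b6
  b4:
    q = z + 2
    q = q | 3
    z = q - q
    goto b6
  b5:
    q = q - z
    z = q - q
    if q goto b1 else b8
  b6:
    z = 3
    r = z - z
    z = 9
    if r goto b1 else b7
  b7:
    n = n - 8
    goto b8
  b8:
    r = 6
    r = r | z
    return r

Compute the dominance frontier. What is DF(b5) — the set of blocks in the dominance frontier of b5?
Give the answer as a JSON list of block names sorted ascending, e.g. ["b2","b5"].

Answer: ["b1", "b8"]

Derivation:
idom tree: b1←b0 b2←b1 b3←b2 b4←b2 b5←b1 b6←b2 b7←b2 b8←b1
Dom∩ at merges:
  b1: preds {b0,b5,b6}: {b0} ∩ {b0,b1,b5} ∩ {b0,b1,b2,b6} = {b0}; idom=b0
  b5: preds {b1,b3}: {b0,b1} ∩ {b0,b1,b2,b3} = {b0,b1}; idom=b1
  b6: preds {b3,b4}: {b0,b1,b2,b3} ∩ {b0,b1,b2,b4} = {b0,b1,b2}; idom=b2
  b7: preds {b2,b6}: {b0,b1,b2} ∩ {b0,b1,b2,b6} = {b0,b1,b2}; idom=b2
  b8: preds {b5,b7}: {b0,b1,b5} ∩ {b0,b1,b2,b7} = {b0,b1}; idom=b1

Frontier:
  join b1 pred b0: · stop@b0
  join b1 pred b5: b5→b1 stop@b0
  join b1 pred b6: b6→b2→b1 stop@b0
  join b5 pred b1: · stop@b1
  join b5 pred b3: b3→b2 stop@b1
  join b6 pred b3: b3 stop@b2
  join b6 pred b4: b4 stop@b2
  join b7 pred b2: · stop@b2
  join b7 pred b6: b6 stop@b2
  join b8 pred b5: b5 stop@b1
  join b8 pred b7: b7→b2 stop@b1
  b0 → ∅
  b1 → {b1}
  b2 → {b1,b5,b8}
  b3 → {b5,b6}
  b4 → {b6}
  b5 → {b1,b8}
  b6 → {b1,b7}
  b7 → {b8}
  b8 → ∅

DF(b5) = ["b1", "b8"]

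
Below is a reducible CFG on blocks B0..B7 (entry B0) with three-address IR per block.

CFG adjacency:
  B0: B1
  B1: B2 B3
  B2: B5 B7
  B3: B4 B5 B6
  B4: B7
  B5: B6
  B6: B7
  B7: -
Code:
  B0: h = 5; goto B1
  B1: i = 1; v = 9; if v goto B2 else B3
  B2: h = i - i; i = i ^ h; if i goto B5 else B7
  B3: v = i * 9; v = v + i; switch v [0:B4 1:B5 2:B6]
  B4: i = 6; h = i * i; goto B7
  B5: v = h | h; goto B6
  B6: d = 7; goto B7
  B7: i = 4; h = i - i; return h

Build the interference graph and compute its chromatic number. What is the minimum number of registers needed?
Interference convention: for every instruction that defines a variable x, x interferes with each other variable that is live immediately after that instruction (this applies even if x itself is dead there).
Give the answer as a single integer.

Answer: 3

Working:
Per-block:
  B0: def={h} ue=∅
  B1: def={i,v} ue=∅
  B2: def={h,i} ue={i}
  B3: def={v} ue={i}
  B4: def={h,i} ue=∅
  B5: def={v} ue={h}
  B6: def={d} ue=∅
  B7: def={h,i} ue=∅

Backward fixpoint:
  B0: in=∅ out={h}
  B1: in={h} out={h,i}
  B2: in={i} out={h}
  B3: in={h,i} out={h}
  B4: in=∅ out=∅
  B5: in={h} out=∅
  B6: in=∅ out=∅
  B7: in=∅ out=∅

Interfere edges:
  d: ∅
  h: {i,v}
  i: {h,v}
  v: {h,i}

Colouring:
  clique {h,i,v} ⇒ need ≥ 3
  assign d→c0 h→c0 i→c1 v→c2 — no edge inside a register ⇒ χ ≤ 3
  χ = 3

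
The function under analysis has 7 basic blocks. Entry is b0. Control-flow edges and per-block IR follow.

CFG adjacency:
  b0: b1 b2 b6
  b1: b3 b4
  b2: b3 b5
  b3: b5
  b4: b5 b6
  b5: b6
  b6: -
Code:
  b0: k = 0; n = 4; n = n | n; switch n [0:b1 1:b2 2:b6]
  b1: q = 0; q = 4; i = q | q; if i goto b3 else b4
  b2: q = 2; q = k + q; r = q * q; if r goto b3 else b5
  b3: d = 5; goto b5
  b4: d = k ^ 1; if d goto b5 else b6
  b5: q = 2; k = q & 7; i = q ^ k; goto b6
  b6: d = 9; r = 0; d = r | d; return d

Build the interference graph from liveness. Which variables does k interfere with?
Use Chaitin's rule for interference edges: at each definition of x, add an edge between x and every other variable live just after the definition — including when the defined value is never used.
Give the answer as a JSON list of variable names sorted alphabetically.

Per-block:
  b0: def={k,n} ue=∅
  b1: def={i,q} ue=∅
  b2: def={q,r} ue={k}
  b3: def={d} ue=∅
  b4: def={d} ue={k}
  b5: def={i,k,q} ue=∅
  b6: def={d,r} ue=∅

Live sets:
  live b0: ∅→{k}
  live b1: {k}→{k}
  live b2: {k}→∅
  live b3: ∅→∅
  live b4: {k}→∅
  live b5: ∅→∅
  live b6: ∅→∅

Conflict graph:
  d↔{r}
  i↔{k}
  k↔{i,n,q}
  n↔{k}
  q↔{k}
  r↔{d}

N(k) = ["i", "n", "q"]

Answer: ["i", "n", "q"]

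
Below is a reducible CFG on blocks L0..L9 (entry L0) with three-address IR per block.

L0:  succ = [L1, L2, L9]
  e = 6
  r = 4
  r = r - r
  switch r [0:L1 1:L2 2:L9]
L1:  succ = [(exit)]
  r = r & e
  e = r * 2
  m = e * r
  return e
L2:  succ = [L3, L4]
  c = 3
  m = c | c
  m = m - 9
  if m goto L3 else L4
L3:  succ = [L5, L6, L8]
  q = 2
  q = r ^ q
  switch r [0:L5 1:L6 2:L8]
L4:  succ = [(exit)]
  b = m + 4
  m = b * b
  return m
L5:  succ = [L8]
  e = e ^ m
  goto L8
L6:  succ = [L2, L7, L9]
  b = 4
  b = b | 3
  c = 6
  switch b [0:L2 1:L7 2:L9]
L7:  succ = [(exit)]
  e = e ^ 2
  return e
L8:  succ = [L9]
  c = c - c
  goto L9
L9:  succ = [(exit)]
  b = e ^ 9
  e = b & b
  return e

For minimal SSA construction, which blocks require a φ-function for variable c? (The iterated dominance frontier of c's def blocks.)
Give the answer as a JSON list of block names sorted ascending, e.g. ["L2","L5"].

Answer: ["L2", "L9"]

Derivation:
idom tree: L1←L0 L2←L0 L3←L2 L4←L2 L5←L3 L6←L3 L7←L6 L8←L3 L9←L0
Dom at joins:
  L2: preds {L0,L6}: {L0} ∩ {L0,L2,L3,L6} = {L0}; idom=L0
  L8: preds {L3,L5}: {L0,L2,L3} ∩ {L0,L2,L3,L5} = {L0,L2,L3}; idom=L3
  L9: preds {L0,L6,L8}: {L0} ∩ {L0,L2,L3,L6} ∩ {L0,L2,L3,L8} = {L0}; idom=L0

DF walk-up:
  join L2 pred L0: · stop@L0
  join L2 pred L6: L6→L3→L2 stop@L0
  join L8 pred L3: · stop@L3
  join L8 pred L5: L5 stop@L3
  join L9 pred L0: · stop@L0
  join L9 pred L6: L6→L3→L2 stop@L0
  join L9 pred L8: L8→L3→L2 stop@L0
  L0 → ∅
  L1 → ∅
  L2 → {L2,L9}
  L3 → {L2,L9}
  L4 → ∅
  L5 → {L8}
  L6 → {L2,L9}
  L7 → ∅
  L8 → {L9}
  L9 → ∅

φ for c: defs {L2,L6,L8}
  DF⁺ = {L2,L9}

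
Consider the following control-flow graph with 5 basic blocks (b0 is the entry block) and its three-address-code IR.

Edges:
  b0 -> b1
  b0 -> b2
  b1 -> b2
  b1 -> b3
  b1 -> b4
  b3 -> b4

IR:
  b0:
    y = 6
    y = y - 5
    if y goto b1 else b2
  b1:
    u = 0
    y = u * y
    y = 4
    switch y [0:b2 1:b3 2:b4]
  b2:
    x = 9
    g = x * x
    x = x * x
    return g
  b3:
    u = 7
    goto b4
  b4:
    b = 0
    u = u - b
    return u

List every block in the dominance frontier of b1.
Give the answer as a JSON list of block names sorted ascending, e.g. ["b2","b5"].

idom tree: b1←b0 b2←b0 b3←b1 b4←b1
Dom at joins:
  b2: preds {b0,b1}: {b0} ∩ {b0,b1} = {b0}; idom=b0
  b4: preds {b1,b3}: {b0,b1} ∩ {b0,b1,b3} = {b0,b1}; idom=b1

Frontier:
  b2←b0: walk · to b0
  b2←b1: walk b1 to b0
  b4←b1: walk · to b1
  b4←b3: walk b3 to b1
  b0: DF=∅
  b1: DF={b2}
  b2: DF=∅
  b3: DF={b4}
  b4: DF=∅

DF(b1) = ["b2"]

Answer: ["b2"]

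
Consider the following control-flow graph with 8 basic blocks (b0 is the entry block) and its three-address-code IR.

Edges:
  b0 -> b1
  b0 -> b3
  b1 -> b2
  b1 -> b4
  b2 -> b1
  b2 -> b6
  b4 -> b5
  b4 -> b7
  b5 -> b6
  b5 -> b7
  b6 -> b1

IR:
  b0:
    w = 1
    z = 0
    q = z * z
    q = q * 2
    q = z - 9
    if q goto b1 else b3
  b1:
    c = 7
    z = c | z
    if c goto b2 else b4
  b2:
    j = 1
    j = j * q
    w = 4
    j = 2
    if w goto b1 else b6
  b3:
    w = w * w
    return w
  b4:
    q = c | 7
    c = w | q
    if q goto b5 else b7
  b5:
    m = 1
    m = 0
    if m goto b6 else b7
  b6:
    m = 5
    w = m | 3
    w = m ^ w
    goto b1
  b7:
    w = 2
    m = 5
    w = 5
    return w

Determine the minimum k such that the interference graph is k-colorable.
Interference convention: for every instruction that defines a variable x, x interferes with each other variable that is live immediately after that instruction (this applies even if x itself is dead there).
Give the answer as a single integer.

Answer: 4

Analysis:
def/use:
  b0 def {q,w,z} use ∅
  b1 def {c,z} use {z}
  b2 def {j,w} use {q}
  b3 def {w} use {w}
  b4 def {c,q} use {c,w}
  b5 def {m} use ∅
  b6 def {m,w} use ∅
  b7 def {m,w} use ∅

Live sets:
  b0 li=∅ lo={q,w,z}
  b1 li={q,w,z} lo={c,q,w,z}
  b2 li={q,z} lo={q,w,z}
  b3 li={w} lo=∅
  b4 li={c,w,z} lo={q,z}
  b5 li={q,z} lo={q,z}
  b6 li={q,z} lo={q,w,z}
  b7 li=∅ lo=∅

Conflict graph:
  c: {q,w,z}
  j: {q,w,z}
  m: {q,w,z}
  q: {c,j,m,w,z}
  w: {c,j,m,q,z}
  z: {c,j,m,q,w}

Registers:
  clique {c,q,w,z} ⇒ need ≥ 4
  assign c→c3 j→c3 m→c3 q→c0 w→c1 z→c2 — no edge inside a register ⇒ χ ≤ 4
  χ = 4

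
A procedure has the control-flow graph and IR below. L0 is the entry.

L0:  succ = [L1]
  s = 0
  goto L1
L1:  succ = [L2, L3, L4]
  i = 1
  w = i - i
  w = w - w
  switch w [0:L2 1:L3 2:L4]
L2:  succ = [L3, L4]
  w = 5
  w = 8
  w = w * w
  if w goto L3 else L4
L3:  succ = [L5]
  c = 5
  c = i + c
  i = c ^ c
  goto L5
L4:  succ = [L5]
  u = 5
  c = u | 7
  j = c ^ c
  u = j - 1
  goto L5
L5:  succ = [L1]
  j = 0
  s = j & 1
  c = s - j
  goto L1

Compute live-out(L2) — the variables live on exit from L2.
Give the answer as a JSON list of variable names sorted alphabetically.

Per-block:
  L0 def {s} use ∅
  L1 def {i,w} use ∅
  L2 def {w} use ∅
  L3 def {c,i} use {i}
  L4 def {c,j,u} use ∅
  L5 def {c,j,s} use ∅

Liveness:
  live L0: ∅→∅
  live L1: ∅→{i}
  live L2: {i}→{i}
  live L3: {i}→∅
  live L4: ∅→∅
  live L5: ∅→∅

live-out(L2) = ["i"]

Answer: ["i"]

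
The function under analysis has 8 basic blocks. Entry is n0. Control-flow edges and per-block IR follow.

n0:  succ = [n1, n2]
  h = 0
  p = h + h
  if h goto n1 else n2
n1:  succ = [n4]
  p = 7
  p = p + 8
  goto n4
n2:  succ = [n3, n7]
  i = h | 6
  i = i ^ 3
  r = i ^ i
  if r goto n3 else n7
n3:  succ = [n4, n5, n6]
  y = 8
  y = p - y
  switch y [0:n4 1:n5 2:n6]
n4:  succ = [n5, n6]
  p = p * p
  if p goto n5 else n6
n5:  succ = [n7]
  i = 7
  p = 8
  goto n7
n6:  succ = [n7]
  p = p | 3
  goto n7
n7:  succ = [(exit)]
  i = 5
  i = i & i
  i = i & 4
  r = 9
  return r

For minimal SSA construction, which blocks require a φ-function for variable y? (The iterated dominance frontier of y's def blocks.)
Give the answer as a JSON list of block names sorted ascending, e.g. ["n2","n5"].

Answer: ["n4", "n5", "n6", "n7"]

Working:
idom tree: n1←n0 n2←n0 n3←n2 n4←n0 n5←n0 n6←n0 n7←n0
Join-block Dom:
  n4: preds {n1,n3}: {n0,n1} ∩ {n0,n2,n3} = {n0}; idom=n0
  n5: preds {n3,n4}: {n0,n2,n3} ∩ {n0,n4} = {n0}; idom=n0
  n6: preds {n3,n4}: {n0,n2,n3} ∩ {n0,n4} = {n0}; idom=n0
  n7: preds {n2,n5,n6}: {n0,n2} ∩ {n0,n5} ∩ {n0,n6} = {n0}; idom=n0

DF walk-up:
  join n4 pred n1: n1 stop@n0
  join n4 pred n3: n3→n2 stop@n0
  join n5 pred n3: n3→n2 stop@n0
  join n5 pred n4: n4 stop@n0
  join n6 pred n3: n3→n2 stop@n0
  join n6 pred n4: n4 stop@n0
  join n7 pred n2: n2 stop@n0
  join n7 pred n5: n5 stop@n0
  join n7 pred n6: n6 stop@n0
  n0: DF=∅
  n1: DF={n4}
  n2: DF={n4,n5,n6,n7}
  n3: DF={n4,n5,n6}
  n4: DF={n5,n6}
  n5: DF={n7}
  n6: DF={n7}
  n7: DF=∅

φ for y: defs {n3}
  DF⁺ = {n4,n5,n6,n7}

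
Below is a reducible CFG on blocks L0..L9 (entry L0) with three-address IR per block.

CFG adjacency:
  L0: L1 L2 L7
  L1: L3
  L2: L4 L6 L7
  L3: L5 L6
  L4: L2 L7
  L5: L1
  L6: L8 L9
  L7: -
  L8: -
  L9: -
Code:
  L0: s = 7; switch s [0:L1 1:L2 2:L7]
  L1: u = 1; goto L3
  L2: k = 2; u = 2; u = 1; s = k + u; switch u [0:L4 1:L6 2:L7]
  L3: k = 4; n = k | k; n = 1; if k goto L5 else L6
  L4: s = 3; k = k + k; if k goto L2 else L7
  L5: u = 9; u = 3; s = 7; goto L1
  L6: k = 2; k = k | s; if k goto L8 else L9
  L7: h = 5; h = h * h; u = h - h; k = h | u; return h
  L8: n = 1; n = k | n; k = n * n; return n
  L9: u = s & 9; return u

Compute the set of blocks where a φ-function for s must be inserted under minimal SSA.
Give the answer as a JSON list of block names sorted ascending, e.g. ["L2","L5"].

Answer: ["L1", "L2", "L6", "L7"]

Working:
idom tree: L1←L0 L2←L0 L3←L1 L4←L2 L5←L3 L6←L0 L7←L0 L8←L6 L9←L6
Dom at joins:
  L1: preds {L0,L5}: {L0} ∩ {L0,L1,L3,L5} = {L0}; idom=L0
  L2: preds {L0,L4}: {L0} ∩ {L0,L2,L4} = {L0}; idom=L0
  L6: preds {L2,L3}: {L0,L2} ∩ {L0,L1,L3} = {L0}; idom=L0
  L7: preds {L0,L2,L4}: {L0} ∩ {L0,L2} ∩ {L0,L2,L4} = {L0}; idom=L0

DF walk-up:
  join L1 pred L0: · stop@L0
  join L1 pred L5: L5→L3→L1 stop@L0
  join L2 pred L0: · stop@L0
  join L2 pred L4: L4→L2 stop@L0
  join L6 pred L2: L2 stop@L0
  join L6 pred L3: L3→L1 stop@L0
  join L7 pred L0: · stop@L0
  join L7 pred L2: L2 stop@L0
  join L7 pred L4: L4→L2 stop@L0
  L0: DF=∅
  L1: DF={L1,L6}
  L2: DF={L2,L6,L7}
  L3: DF={L1,L6}
  L4: DF={L2,L7}
  L5: DF={L1}
  L6: DF=∅
  L7: DF=∅
  L8: DF=∅
  L9: DF=∅

φ for s: defs {L0,L2,L4,L5}
  DF⁺ = {L1,L2,L6,L7}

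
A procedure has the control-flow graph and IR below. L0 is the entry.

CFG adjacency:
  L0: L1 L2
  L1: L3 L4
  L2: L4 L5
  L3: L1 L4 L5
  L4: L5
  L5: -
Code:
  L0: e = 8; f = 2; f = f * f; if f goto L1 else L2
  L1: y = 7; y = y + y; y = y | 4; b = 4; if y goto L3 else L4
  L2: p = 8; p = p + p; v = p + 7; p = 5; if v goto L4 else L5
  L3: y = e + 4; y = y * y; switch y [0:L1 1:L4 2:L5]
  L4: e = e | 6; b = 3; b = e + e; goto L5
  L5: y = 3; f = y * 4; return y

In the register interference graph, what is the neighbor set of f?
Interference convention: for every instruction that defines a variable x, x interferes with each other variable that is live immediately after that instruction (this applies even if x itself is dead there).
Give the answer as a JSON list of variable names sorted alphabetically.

Block summaries:
  L0 def {e,f} use ∅
  L1 def {b,y} use ∅
  L2 def {p,v} use ∅
  L3 def {y} use {e}
  L4 def {b,e} use {e}
  L5 def {f,y} use ∅

Live sets:
  L0 li=∅ lo={e}
  L1 li={e} lo={e}
  L2 li={e} lo={e}
  L3 li={e} lo={e}
  L4 li={e} lo=∅
  L5 li=∅ lo=∅

Conflict graph:
  b↔{e,y}
  e↔{b,f,p,v,y}
  f↔{e,y}
  p↔{e,v}
  v↔{e,p}
  y↔{b,e,f}

N(f) = ["e", "y"]

Answer: ["e", "y"]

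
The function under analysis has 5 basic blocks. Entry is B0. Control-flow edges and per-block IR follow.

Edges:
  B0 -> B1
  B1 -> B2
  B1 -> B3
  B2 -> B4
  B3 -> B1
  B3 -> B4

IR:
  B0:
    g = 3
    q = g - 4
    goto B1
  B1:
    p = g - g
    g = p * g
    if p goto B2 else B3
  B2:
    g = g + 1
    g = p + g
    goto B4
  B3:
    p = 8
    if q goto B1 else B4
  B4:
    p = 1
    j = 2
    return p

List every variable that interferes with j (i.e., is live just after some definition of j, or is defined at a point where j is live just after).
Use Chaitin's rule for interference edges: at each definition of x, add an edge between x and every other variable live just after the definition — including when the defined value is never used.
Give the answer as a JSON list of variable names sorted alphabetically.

Per-block:
  B0 def {g,q} use ∅
  B1 def {g,p} use {g}
  B2 def {g} use {g,p}
  B3 def {p} use {q}
  B4 def {j,p} use ∅

Backward fixpoint:
  B0: in=∅ out={g,q}
  B1: in={g,q} out={g,p,q}
  B2: in={g,p} out=∅
  B3: in={g,q} out={g,q}
  B4: in=∅ out=∅

Conflict graph:
  g — {p,q}
  j — {p}
  p — {g,j,q}
  q — {g,p}

N(j) = ["p"]

Answer: ["p"]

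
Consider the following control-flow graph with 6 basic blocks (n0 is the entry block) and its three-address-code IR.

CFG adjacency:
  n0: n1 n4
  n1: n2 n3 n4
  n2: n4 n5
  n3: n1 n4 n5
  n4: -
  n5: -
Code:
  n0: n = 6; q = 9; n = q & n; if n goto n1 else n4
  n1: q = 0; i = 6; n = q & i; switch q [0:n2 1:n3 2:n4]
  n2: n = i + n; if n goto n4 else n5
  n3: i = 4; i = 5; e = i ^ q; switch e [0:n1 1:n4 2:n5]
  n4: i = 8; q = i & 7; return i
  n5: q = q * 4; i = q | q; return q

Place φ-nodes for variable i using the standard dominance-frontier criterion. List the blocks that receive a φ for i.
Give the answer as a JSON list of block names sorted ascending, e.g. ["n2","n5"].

Answer: ["n1", "n4", "n5"]

Analysis:
idom tree: n1←n0 n2←n1 n3←n1 n4←n0 n5←n1
Dom at joins:
  n1: preds {n0,n3}: {n0} ∩ {n0,n1,n3} = {n0}; idom=n0
  n4: preds {n0,n1,n2,n3}: {n0} ∩ {n0,n1} ∩ {n0,n1,n2} ∩ {n0,n1,n3} = {n0}; idom=n0
  n5: preds {n2,n3}: {n0,n1,n2} ∩ {n0,n1,n3} = {n0,n1}; idom=n1

Frontier:
  join n1 pred n0: · stop@n0
  join n1 pred n3: n3→n1 stop@n0
  join n4 pred n0: · stop@n0
  join n4 pred n1: n1 stop@n0
  join n4 pred n2: n2→n1 stop@n0
  join n4 pred n3: n3→n1 stop@n0
  join n5 pred n2: n2 stop@n1
  join n5 pred n3: n3 stop@n1
  DF(n0)=∅
  DF(n1)={n1,n4}
  DF(n2)={n4,n5}
  DF(n3)={n1,n4,n5}
  DF(n4)=∅
  DF(n5)=∅

φ for i: defs {n1,n3,n4,n5}
  DF⁺ = {n1,n4,n5}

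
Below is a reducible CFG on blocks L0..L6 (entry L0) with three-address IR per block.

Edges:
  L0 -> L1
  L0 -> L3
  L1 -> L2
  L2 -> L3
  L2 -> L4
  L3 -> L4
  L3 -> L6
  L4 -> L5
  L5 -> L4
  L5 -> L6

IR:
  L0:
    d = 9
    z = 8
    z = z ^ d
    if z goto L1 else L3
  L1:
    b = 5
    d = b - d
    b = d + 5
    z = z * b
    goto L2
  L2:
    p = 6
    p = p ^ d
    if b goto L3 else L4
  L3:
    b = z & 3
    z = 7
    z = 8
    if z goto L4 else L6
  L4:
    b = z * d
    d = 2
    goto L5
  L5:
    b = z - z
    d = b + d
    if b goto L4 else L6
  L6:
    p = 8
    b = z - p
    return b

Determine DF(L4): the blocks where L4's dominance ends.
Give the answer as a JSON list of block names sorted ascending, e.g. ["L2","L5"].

idom tree: L1←L0 L2←L1 L3←L0 L4←L0 L5←L4 L6←L0
Join-block Dom:
  L3: preds {L0,L2}: {L0} ∩ {L0,L1,L2} = {L0}; idom=L0
  L4: preds {L2,L3,L5}: {L0,L1,L2} ∩ {L0,L3} ∩ {L0,L4,L5} = {L0}; idom=L0
  L6: preds {L3,L5}: {L0,L3} ∩ {L0,L4,L5} = {L0}; idom=L0

DF derivation:
  join L3 pred L0: · stop@L0
  join L3 pred L2: L2→L1 stop@L0
  join L4 pred L2: L2→L1 stop@L0
  join L4 pred L3: L3 stop@L0
  join L4 pred L5: L5→L4 stop@L0
  join L6 pred L3: L3 stop@L0
  join L6 pred L5: L5→L4 stop@L0
  L0: DF=∅
  L1: DF={L3,L4}
  L2: DF={L3,L4}
  L3: DF={L4,L6}
  L4: DF={L4,L6}
  L5: DF={L4,L6}
  L6: DF=∅

DF(L4) = ["L4", "L6"]

Answer: ["L4", "L6"]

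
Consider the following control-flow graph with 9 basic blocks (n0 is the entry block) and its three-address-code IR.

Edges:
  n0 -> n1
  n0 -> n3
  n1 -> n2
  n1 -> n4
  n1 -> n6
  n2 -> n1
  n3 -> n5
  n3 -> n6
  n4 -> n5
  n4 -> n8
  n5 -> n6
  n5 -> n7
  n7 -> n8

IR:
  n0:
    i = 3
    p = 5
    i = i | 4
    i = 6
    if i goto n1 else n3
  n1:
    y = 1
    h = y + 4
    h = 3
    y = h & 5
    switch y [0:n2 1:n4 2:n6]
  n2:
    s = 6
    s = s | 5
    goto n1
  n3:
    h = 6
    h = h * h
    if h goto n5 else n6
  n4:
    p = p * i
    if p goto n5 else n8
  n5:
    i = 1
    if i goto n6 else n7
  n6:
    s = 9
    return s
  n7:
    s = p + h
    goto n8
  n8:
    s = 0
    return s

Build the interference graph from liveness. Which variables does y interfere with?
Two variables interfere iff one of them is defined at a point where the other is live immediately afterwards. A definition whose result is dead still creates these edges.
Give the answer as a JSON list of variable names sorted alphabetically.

Answer: ["h", "i", "p"]

Working:
def/use:
  n0: {i,p} / ∅
  n1: {h,y} / ∅
  n2: {s} / ∅
  n3: {h} / ∅
  n4: {p} / {i,p}
  n5: {i} / ∅
  n6: {s} / ∅
  n7: {s} / {h,p}
  n8: {s} / ∅

Live sets:
  n0: in=∅ out={i,p}
  n1: in={i,p} out={h,i,p}
  n2: in={i,p} out={i,p}
  n3: in={p} out={h,p}
  n4: in={h,i,p} out={h,p}
  n5: in={h,p} out={h,p}
  n6: in=∅ out=∅
  n7: in={h,p} out=∅
  n8: in=∅ out=∅

Interfere edges:
  h↔{i,p,y}
  i↔{h,p,s,y}
  p↔{h,i,s,y}
  s↔{i,p}
  y↔{h,i,p}

N(y) = ["h", "i", "p"]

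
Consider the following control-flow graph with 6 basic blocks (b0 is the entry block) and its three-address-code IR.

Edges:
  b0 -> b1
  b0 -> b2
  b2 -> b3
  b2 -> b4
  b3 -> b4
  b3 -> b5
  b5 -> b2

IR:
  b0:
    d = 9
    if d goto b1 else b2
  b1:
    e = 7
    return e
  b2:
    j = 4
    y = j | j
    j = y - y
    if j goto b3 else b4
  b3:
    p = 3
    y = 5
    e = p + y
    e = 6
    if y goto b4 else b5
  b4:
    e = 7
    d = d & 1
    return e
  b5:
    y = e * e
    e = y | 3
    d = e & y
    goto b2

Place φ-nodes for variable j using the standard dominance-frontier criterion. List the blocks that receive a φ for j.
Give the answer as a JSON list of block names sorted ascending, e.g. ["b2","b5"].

Answer: ["b2"]

Working:
idom tree: b1←b0 b2←b0 b3←b2 b4←b2 b5←b3
Join-block Dom:
  b2: preds {b0,b5}: {b0} ∩ {b0,b2,b3,b5} = {b0}; idom=b0
  b4: preds {b2,b3}: {b0,b2} ∩ {b0,b2,b3} = {b0,b2}; idom=b2

Frontier:
  join b2 pred b0: · stop@b0
  join b2 pred b5: b5→b3→b2 stop@b0
  join b4 pred b2: · stop@b2
  join b4 pred b3: b3 stop@b2
  DF(b0)=∅
  DF(b1)=∅
  DF(b2)={b2}
  DF(b3)={b2,b4}
  DF(b4)=∅
  DF(b5)={b2}

φ for j: defs {b2}
  DF⁺ = {b2}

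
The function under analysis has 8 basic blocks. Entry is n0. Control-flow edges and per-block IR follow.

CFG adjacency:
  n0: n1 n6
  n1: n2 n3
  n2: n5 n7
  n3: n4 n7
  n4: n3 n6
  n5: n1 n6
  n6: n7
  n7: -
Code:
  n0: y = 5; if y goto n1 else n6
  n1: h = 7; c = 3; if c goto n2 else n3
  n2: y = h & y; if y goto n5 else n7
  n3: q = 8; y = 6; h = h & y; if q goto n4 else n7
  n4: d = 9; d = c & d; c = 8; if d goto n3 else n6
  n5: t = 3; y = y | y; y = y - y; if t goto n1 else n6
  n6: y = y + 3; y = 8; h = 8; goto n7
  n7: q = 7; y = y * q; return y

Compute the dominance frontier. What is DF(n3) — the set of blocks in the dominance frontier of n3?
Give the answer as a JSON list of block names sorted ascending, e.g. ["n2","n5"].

Answer: ["n3", "n6", "n7"]

Working:
idom tree: n1←n0 n2←n1 n3←n1 n4←n3 n5←n2 n6←n0 n7←n0
Dom at joins:
  n1: preds {n0,n5}: {n0} ∩ {n0,n1,n2,n5} = {n0}; idom=n0
  n3: preds {n1,n4}: {n0,n1} ∩ {n0,n1,n3,n4} = {n0,n1}; idom=n1
  n6: preds {n0,n4,n5}: {n0} ∩ {n0,n1,n3,n4} ∩ {n0,n1,n2,n5} = {n0}; idom=n0
  n7: preds {n2,n3,n6}: {n0,n1,n2} ∩ {n0,n1,n3} ∩ {n0,n6} = {n0}; idom=n0

Frontier:
  join n1 pred n0: · stop@n0
  join n1 pred n5: n5→n2→n1 stop@n0
  join n3 pred n1: · stop@n1
  join n3 pred n4: n4→n3 stop@n1
  join n6 pred n0: · stop@n0
  join n6 pred n4: n4→n3→n1 stop@n0
  join n6 pred n5: n5→n2→n1 stop@n0
  join n7 pred n2: n2→n1 stop@n0
  join n7 pred n3: n3→n1 stop@n0
  join n7 pred n6: n6 stop@n0
  n0: DF=∅
  n1: DF={n1,n6,n7}
  n2: DF={n1,n6,n7}
  n3: DF={n3,n6,n7}
  n4: DF={n3,n6}
  n5: DF={n1,n6}
  n6: DF={n7}
  n7: DF=∅

DF(n3) = ["n3", "n6", "n7"]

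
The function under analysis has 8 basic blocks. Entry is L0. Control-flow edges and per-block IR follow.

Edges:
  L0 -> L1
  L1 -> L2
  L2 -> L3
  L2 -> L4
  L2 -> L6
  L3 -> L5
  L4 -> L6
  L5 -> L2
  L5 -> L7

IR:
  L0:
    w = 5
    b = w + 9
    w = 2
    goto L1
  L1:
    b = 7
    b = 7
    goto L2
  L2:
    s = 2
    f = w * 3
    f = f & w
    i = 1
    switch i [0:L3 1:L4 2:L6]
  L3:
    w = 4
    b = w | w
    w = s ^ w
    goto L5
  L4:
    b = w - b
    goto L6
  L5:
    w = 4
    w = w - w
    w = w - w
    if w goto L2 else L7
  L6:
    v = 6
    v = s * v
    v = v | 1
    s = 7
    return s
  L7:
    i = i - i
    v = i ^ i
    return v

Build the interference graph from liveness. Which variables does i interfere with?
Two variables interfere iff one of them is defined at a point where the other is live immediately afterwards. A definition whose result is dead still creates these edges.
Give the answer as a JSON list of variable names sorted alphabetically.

Answer: ["b", "s", "w"]

Working:
Block summaries:
  L0: {b,w} / ∅
  L1: {b} / ∅
  L2: {f,i,s} / {w}
  L3: {b,w} / {s}
  L4: {b} / {b,w}
  L5: {w} / ∅
  L6: {s,v} / {s}
  L7: {i,v} / {i}

Live sets:
  live L0: ∅→{w}
  live L1: {w}→{b,w}
  live L2: {b,w}→{b,i,s,w}
  live L3: {i,s}→{b,i}
  live L4: {b,s,w}→{s}
  live L5: {b,i}→{b,i,w}
  live L6: {s}→∅
  live L7: {i}→∅

Interfere edges:
  b: {f,i,s,w}
  f: {b,s,w}
  i: {b,s,w}
  s: {b,f,i,v,w}
  v: {s}
  w: {b,f,i,s}

N(i) = ["b", "s", "w"]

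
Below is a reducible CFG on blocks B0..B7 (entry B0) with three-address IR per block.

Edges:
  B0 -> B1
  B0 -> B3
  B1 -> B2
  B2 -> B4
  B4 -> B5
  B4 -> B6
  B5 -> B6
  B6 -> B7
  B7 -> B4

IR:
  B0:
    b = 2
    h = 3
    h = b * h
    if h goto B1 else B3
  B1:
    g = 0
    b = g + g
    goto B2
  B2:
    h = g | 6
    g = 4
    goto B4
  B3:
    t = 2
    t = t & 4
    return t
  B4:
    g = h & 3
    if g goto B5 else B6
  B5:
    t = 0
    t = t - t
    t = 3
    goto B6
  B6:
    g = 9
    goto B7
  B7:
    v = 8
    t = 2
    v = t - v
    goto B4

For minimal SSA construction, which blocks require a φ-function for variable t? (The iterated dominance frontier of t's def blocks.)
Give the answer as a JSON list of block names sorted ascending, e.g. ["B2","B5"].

idom tree: B1←B0 B2←B1 B3←B0 B4←B2 B5←B4 B6←B4 B7←B6
Join-block Dom:
  B4: preds {B2,B7}: {B0,B1,B2} ∩ {B0,B1,B2,B4,B6,B7} = {B0,B1,B2}; idom=B2
  B6: preds {B4,B5}: {B0,B1,B2,B4} ∩ {B0,B1,B2,B4,B5} = {B0,B1,B2,B4}; idom=B4

Frontier:
  B4←B2: walk · to B2
  B4←B7: walk B7→B6→B4 to B2
  B6←B4: walk · to B4
  B6←B5: walk B5 to B4
  B0: DF=∅
  B1: DF=∅
  B2: DF=∅
  B3: DF=∅
  B4: DF={B4}
  B5: DF={B6}
  B6: DF={B4}
  B7: DF={B4}

φ for t: defs {B3,B5,B7}
  DF⁺ = {B4,B6}

Answer: ["B4", "B6"]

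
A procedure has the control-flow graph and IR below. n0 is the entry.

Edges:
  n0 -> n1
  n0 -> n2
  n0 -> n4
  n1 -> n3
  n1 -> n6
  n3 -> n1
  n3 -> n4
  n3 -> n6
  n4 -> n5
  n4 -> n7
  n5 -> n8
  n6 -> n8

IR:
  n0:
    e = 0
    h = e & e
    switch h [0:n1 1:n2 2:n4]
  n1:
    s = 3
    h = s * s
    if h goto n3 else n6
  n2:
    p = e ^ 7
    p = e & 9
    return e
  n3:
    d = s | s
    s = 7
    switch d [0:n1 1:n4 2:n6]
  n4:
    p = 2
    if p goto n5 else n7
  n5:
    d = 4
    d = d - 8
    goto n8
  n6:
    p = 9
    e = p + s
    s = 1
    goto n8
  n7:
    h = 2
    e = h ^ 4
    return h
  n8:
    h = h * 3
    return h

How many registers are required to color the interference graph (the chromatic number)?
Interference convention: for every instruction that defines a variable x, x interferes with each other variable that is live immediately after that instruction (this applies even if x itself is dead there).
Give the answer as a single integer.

Answer: 3

Working:
Block summaries:
  n0 def {e,h} use ∅
  n1 def {h,s} use ∅
  n2 def {p} use {e}
  n3 def {d,s} use {s}
  n4 def {p} use ∅
  n5 def {d} use ∅
  n6 def {e,p,s} use {s}
  n7 def {e,h} use ∅
  n8 def {h} use {h}

Liveness:
  n0 li=∅ lo={e,h}
  n1 li=∅ lo={h,s}
  n2 li={e} lo=∅
  n3 li={h,s} lo={h,s}
  n4 li={h} lo={h}
  n5 li={h} lo={h}
  n6 li={h,s} lo={h}
  n7 li=∅ lo=∅
  n8 li={h} lo=∅

Interference:
  d: {h,s}
  e: {h,p}
  h: {d,e,p,s}
  p: {e,h,s}
  s: {d,h,p}

Chromatic number:
  {d,h,s} pairwise interfere (3-clique) ⇒ χ ≥ 3
  3-colouring: r0={h}  r1={d,p}  r2={e,s}
  χ = 3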